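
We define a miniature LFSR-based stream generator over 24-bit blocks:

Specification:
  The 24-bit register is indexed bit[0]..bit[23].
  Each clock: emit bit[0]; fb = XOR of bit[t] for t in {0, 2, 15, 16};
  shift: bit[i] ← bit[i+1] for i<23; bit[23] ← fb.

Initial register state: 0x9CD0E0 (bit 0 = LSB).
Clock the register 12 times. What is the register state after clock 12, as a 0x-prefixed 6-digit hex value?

reg_0 = 0x9CD0E0
clock 1: out=0, reg = 0xCE6870
clock 2: out=0, reg = 0x673438
clock 3: out=0, reg = 0xB39A1C
clock 4: out=0, reg = 0xD9CD0E
clock 5: out=0, reg = 0xECE687
clock 6: out=1, reg = 0xF67343
clock 7: out=1, reg = 0xFB39A1
clock 8: out=1, reg = 0x7D9CD0
clock 9: out=0, reg = 0x3ECE68
clock 10: out=0, reg = 0x9F6734
clock 11: out=0, reg = 0x4FB39A
clock 12: out=0, reg = 0x27D9CD

0x27D9CD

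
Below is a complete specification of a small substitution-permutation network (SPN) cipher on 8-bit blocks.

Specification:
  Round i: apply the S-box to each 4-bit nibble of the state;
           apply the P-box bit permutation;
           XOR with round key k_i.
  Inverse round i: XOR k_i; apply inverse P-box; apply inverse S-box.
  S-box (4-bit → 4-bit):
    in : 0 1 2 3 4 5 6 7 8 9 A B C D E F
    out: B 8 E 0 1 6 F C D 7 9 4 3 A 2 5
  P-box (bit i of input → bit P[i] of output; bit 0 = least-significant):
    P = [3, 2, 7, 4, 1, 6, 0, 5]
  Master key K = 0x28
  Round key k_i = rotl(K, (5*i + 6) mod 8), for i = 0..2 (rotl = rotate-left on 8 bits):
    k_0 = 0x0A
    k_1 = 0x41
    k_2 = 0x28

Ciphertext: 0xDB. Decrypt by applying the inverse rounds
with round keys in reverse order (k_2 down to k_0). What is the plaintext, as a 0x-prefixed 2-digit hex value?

s_0 = ciphertext = 0xDB
s_1 = InvRound(s_0, k_2) = 0x67
s_2 = InvRound(s_1, k_1) = 0xAE
s_3 = InvRound(s_2, k_0) = 0x15

0x15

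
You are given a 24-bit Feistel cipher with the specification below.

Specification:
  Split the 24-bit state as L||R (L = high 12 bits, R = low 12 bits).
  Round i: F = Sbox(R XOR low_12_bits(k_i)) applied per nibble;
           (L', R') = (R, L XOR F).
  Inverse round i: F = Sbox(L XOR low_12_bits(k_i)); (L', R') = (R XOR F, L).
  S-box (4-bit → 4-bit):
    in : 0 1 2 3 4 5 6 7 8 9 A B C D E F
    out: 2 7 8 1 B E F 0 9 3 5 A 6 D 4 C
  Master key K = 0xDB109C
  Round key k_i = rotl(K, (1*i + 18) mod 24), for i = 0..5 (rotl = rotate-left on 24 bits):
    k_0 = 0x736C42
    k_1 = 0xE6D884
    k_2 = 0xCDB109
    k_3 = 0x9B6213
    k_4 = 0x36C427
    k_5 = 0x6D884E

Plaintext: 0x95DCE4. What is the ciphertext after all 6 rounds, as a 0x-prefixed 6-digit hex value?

0x386B61

s_0 = plaintext = 0x95DCE4
s_1 = Round(s_0, k_0) = 0xCE4B02
s_2 = Round(s_1, k_1) = 0xB02D7B
s_3 = Round(s_2, k_2) = 0xD7BD0A
s_4 = Round(s_3, k_3) = 0xD0A108
s_5 = Round(s_4, k_4) = 0x108386
s_6 = Round(s_5, k_5) = 0x386B61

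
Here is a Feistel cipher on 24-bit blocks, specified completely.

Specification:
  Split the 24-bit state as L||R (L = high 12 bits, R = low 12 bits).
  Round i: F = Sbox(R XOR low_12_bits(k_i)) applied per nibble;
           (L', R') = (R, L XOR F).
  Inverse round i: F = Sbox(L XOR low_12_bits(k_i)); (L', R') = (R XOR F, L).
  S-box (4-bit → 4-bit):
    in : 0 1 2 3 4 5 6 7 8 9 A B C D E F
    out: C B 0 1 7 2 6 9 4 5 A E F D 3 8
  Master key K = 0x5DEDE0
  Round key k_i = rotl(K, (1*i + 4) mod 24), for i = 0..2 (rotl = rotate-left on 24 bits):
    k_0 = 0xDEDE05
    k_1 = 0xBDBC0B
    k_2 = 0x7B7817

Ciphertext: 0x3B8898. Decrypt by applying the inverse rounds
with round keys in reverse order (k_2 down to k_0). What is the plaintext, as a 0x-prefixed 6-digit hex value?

0xF919A6

s_0 = ciphertext = 0x3B8898
s_1 = InvRound(s_0, k_2) = 0x6303B8
s_2 = InvRound(s_1, k_1) = 0x9A6630
s_3 = InvRound(s_2, k_0) = 0xF919A6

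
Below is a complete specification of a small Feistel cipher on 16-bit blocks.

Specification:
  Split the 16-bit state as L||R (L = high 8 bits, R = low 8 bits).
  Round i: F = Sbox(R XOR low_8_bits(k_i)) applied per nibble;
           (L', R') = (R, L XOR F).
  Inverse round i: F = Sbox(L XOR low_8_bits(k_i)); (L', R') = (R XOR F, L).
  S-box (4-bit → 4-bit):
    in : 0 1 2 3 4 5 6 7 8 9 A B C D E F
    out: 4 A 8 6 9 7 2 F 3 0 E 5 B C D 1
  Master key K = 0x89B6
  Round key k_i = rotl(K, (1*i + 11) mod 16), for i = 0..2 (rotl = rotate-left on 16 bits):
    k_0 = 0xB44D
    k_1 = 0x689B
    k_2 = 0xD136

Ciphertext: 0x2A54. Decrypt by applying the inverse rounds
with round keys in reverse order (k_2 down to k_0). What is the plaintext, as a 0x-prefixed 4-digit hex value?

s_0 = ciphertext = 0x2A54
s_1 = InvRound(s_0, k_2) = 0xFF2A
s_2 = InvRound(s_1, k_1) = 0x03FF
s_3 = InvRound(s_2, k_0) = 0x6203

0x6203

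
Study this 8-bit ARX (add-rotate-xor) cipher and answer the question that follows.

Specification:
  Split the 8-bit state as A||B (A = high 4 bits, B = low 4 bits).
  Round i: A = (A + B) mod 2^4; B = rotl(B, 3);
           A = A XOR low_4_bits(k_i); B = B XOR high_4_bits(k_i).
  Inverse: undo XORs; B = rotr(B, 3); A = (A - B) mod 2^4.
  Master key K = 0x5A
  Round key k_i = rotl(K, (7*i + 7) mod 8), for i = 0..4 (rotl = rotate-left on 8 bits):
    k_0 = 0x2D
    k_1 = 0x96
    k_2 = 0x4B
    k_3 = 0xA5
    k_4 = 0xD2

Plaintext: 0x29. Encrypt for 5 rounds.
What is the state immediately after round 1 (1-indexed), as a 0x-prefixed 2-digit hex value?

0x6E

s_0 = plaintext = 0x29
s_1 = Round(s_0, k_0) = 0x6E
s_2 = Round(s_1, k_1) = 0x2E
s_3 = Round(s_2, k_2) = 0xB3
s_4 = Round(s_3, k_3) = 0xB3
s_5 = Round(s_4, k_4) = 0xC4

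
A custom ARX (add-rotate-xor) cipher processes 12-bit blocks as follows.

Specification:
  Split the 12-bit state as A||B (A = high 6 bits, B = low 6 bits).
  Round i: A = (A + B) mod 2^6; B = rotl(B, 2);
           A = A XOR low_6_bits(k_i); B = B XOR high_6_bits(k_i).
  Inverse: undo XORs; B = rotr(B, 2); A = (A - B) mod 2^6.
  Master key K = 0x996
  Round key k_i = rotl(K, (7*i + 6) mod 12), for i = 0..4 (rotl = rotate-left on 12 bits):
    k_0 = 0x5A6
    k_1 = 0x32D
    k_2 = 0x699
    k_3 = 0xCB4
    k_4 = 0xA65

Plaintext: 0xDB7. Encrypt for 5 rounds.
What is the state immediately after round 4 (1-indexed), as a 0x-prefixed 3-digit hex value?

0x111

s_0 = plaintext = 0xDB7
s_1 = Round(s_0, k_0) = 0x2C9
s_2 = Round(s_1, k_1) = 0xE68
s_3 = Round(s_2, k_2) = 0xE38
s_4 = Round(s_3, k_3) = 0x111
s_5 = Round(s_4, k_4) = 0xC2C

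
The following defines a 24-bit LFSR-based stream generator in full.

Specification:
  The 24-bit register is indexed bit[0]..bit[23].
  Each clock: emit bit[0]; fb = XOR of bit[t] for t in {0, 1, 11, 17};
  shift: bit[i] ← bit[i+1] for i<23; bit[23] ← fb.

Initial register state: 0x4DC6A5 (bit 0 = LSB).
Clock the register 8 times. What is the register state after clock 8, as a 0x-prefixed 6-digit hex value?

reg_0 = 0x4DC6A5
clock 1: out=1, reg = 0xA6E352
clock 2: out=0, reg = 0x5371A9
clock 3: out=1, reg = 0x29B8D4
clock 4: out=0, reg = 0x94DC6A
clock 5: out=0, reg = 0x4A6E35
clock 6: out=1, reg = 0xA5371A
clock 7: out=0, reg = 0xD29B8D
clock 8: out=1, reg = 0xE94DC6

0xE94DC6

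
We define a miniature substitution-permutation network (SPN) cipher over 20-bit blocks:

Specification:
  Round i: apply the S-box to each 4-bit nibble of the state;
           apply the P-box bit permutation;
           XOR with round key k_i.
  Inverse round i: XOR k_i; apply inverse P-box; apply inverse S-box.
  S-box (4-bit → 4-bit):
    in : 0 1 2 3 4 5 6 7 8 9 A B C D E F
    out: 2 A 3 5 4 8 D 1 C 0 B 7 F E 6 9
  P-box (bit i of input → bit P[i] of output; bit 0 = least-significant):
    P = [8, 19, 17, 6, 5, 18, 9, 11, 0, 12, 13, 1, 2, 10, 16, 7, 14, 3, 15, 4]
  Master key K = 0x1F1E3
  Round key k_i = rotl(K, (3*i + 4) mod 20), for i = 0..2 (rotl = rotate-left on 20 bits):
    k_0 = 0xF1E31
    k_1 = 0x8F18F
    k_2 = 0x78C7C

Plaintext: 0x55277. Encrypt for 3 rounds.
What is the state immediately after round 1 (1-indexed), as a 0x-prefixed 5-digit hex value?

0xF0F80

s_0 = plaintext = 0x55277
s_1 = Round(s_0, k_0) = 0xF0F80
s_2 = Round(s_1, k_1) = 0x0BF9C
s_3 = Round(s_2, k_2) = 0xC8933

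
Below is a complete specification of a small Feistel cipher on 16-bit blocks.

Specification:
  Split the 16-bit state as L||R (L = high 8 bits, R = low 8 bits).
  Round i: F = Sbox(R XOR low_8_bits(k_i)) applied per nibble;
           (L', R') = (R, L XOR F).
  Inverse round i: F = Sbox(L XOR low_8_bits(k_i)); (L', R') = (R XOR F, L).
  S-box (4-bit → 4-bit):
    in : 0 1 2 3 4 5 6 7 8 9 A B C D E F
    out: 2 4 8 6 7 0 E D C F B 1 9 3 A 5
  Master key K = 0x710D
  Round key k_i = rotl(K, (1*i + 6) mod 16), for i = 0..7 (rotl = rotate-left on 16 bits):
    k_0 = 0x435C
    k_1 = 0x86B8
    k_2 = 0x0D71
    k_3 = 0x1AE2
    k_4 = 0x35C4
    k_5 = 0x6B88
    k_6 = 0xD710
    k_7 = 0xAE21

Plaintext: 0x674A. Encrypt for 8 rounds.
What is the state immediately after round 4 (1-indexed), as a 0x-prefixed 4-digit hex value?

s_0 = plaintext = 0x674A
s_1 = Round(s_0, k_0) = 0x4A29
s_2 = Round(s_1, k_1) = 0x29BE
s_3 = Round(s_2, k_2) = 0xBEBC
s_4 = Round(s_3, k_3) = 0xBCB4
s_5 = Round(s_4, k_4) = 0xB46E
s_6 = Round(s_5, k_5) = 0x6E1A
s_7 = Round(s_6, k_6) = 0x1A45
s_8 = Round(s_7, k_7) = 0x45FD

0xBCB4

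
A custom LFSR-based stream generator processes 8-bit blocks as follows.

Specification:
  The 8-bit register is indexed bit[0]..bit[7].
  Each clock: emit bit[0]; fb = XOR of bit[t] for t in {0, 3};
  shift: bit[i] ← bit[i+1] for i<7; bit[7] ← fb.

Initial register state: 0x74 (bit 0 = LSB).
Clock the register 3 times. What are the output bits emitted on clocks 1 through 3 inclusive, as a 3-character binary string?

001

reg_0 = 0x74
clock 1: out=0, reg = 0x3A
clock 2: out=0, reg = 0x9D
clock 3: out=1, reg = 0x4E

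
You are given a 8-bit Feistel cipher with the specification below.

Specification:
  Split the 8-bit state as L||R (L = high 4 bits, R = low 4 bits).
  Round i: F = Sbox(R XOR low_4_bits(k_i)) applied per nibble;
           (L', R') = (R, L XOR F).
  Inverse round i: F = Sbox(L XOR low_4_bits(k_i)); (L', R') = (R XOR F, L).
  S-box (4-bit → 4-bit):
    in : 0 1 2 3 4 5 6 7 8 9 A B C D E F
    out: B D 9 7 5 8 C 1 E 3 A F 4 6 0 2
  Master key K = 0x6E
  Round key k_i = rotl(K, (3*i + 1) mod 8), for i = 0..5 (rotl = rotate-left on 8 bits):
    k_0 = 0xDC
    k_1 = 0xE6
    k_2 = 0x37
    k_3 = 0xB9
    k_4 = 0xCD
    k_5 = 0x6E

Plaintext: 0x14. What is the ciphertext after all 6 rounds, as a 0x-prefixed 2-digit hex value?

0x01

s_0 = plaintext = 0x14
s_1 = Round(s_0, k_0) = 0x4F
s_2 = Round(s_1, k_1) = 0xF7
s_3 = Round(s_2, k_2) = 0x74
s_4 = Round(s_3, k_3) = 0x41
s_5 = Round(s_4, k_4) = 0x10
s_6 = Round(s_5, k_5) = 0x01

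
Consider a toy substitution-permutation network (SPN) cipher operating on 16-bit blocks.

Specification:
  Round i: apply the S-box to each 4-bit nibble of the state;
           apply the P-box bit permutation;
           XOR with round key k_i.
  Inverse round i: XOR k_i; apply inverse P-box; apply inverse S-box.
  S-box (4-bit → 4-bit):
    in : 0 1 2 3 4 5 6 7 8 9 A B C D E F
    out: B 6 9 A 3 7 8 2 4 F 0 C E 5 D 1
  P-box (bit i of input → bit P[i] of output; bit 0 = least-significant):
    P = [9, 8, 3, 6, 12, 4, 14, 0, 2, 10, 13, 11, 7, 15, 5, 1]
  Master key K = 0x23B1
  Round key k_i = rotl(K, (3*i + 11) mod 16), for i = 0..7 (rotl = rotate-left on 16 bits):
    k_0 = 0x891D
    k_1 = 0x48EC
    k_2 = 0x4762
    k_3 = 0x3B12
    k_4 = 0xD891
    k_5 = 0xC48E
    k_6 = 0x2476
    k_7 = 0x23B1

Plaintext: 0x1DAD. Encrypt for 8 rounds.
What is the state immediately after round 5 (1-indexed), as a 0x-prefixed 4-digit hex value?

s_0 = plaintext = 0x1DAD
s_1 = Round(s_0, k_0) = 0x2B31
s_2 = Round(s_1, k_1) = 0x6177
s_3 = Round(s_2, k_2) = 0x6270
s_4 = Round(s_3, k_3) = 0x3044
s_5 = Round(s_4, k_4) = 0x4787
s_6 = Round(s_5, k_5) = 0x010E
s_7 = Round(s_6, k_6) = 0x92AD
s_8 = Round(s_7, k_7) = 0xA91F

0x4787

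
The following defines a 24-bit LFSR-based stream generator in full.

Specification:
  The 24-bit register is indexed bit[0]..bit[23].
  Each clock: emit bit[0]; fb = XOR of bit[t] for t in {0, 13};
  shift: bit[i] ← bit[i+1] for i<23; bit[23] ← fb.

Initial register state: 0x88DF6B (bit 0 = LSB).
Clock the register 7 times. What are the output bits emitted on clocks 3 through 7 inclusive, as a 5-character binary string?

reg_0 = 0x88DF6B
clock 1: out=1, reg = 0xC46FB5
clock 2: out=1, reg = 0x6237DA
clock 3: out=0, reg = 0xB11BED
clock 4: out=1, reg = 0xD88DF6
clock 5: out=0, reg = 0x6C46FB
clock 6: out=1, reg = 0xB6237D
clock 7: out=1, reg = 0x5B11BE

01011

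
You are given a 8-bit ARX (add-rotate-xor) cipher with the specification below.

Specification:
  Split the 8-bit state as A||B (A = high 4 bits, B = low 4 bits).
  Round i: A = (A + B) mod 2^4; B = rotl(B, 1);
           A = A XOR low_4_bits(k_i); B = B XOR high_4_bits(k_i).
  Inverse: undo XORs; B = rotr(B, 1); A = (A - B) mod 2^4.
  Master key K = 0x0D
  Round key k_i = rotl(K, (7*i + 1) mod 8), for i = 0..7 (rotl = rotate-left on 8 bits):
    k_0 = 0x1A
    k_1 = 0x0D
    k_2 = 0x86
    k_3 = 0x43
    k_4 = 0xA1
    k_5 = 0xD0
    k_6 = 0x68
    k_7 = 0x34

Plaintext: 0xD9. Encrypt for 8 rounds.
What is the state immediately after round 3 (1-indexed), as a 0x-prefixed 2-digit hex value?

0x10

s_0 = plaintext = 0xD9
s_1 = Round(s_0, k_0) = 0xC2
s_2 = Round(s_1, k_1) = 0x34
s_3 = Round(s_2, k_2) = 0x10
s_4 = Round(s_3, k_3) = 0x24
s_5 = Round(s_4, k_4) = 0x72
s_6 = Round(s_5, k_5) = 0x99
s_7 = Round(s_6, k_6) = 0xA5
s_8 = Round(s_7, k_7) = 0xB9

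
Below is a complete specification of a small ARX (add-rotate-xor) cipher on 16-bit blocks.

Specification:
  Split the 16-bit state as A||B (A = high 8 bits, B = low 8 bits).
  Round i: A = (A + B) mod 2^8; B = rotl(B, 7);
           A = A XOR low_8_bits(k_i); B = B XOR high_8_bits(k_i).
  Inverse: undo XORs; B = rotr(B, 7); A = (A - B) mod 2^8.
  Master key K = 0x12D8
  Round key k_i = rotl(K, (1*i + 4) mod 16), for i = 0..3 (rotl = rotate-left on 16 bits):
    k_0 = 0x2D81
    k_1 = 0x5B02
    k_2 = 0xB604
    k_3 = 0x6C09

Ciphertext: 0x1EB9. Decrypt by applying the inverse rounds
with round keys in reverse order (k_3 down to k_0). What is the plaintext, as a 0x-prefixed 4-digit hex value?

0x0CDF

s_0 = ciphertext = 0x1EB9
s_1 = InvRound(s_0, k_3) = 0x6CAB
s_2 = InvRound(s_1, k_2) = 0x2E3A
s_3 = InvRound(s_2, k_1) = 0x6AC2
s_4 = InvRound(s_3, k_0) = 0x0CDF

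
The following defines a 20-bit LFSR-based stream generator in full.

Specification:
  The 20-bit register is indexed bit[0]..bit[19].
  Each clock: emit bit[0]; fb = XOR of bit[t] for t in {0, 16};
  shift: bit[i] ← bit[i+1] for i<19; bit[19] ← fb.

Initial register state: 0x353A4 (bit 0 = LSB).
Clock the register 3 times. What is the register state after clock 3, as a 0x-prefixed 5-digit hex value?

reg_0 = 0x353A4
clock 1: out=0, reg = 0x9A9D2
clock 2: out=0, reg = 0xCD4E9
clock 3: out=1, reg = 0xE6A74

0xE6A74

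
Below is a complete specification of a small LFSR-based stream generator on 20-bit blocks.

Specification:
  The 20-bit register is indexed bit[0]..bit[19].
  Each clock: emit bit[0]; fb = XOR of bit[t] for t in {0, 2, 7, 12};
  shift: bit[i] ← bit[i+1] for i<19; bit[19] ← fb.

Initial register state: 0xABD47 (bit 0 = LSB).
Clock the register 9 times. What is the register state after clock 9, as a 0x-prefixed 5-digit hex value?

0x63D5E

reg_0 = 0xABD47
clock 1: out=1, reg = 0xD5EA3
clock 2: out=1, reg = 0xEAF51
clock 3: out=1, reg = 0xF57A8
clock 4: out=0, reg = 0x7ABD4
clock 5: out=0, reg = 0x3D5EA
clock 6: out=0, reg = 0x1EAF5
clock 7: out=1, reg = 0x8F57A
clock 8: out=0, reg = 0xC7ABD
clock 9: out=1, reg = 0x63D5E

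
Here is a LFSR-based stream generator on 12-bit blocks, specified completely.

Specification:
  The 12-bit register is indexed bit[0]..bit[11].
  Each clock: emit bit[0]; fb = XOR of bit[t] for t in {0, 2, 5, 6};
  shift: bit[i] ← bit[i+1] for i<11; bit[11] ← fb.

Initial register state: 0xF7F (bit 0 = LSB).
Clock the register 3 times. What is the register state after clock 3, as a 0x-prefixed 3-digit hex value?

reg_0 = 0xF7F
clock 1: out=1, reg = 0x7BF
clock 2: out=1, reg = 0xBDF
clock 3: out=1, reg = 0xDEF

0xDEF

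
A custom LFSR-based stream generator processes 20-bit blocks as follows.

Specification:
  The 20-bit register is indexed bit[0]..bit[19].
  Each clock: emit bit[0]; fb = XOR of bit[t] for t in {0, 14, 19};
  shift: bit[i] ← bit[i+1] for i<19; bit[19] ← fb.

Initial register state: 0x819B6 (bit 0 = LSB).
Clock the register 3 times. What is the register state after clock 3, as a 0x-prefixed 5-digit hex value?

reg_0 = 0x819B6
clock 1: out=0, reg = 0xC0CDB
clock 2: out=1, reg = 0x6066D
clock 3: out=1, reg = 0xB0336

0xB0336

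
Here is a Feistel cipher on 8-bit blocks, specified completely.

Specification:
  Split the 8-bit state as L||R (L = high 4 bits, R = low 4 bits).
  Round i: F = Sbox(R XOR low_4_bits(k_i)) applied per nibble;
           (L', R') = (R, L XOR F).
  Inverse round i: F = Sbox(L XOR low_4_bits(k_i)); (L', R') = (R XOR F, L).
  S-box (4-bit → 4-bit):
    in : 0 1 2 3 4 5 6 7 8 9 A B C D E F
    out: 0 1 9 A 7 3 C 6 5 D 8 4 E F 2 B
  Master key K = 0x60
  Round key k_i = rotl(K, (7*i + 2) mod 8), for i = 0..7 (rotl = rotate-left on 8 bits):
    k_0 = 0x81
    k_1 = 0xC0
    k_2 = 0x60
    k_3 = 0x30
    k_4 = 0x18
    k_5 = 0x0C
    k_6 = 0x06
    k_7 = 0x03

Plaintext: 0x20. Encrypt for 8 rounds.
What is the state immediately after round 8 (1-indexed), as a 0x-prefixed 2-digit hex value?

0x92

s_0 = plaintext = 0x20
s_1 = Round(s_0, k_0) = 0x03
s_2 = Round(s_1, k_1) = 0x3A
s_3 = Round(s_2, k_2) = 0xAB
s_4 = Round(s_3, k_3) = 0xBE
s_5 = Round(s_4, k_4) = 0xE7
s_6 = Round(s_5, k_5) = 0x7A
s_7 = Round(s_6, k_6) = 0xA9
s_8 = Round(s_7, k_7) = 0x92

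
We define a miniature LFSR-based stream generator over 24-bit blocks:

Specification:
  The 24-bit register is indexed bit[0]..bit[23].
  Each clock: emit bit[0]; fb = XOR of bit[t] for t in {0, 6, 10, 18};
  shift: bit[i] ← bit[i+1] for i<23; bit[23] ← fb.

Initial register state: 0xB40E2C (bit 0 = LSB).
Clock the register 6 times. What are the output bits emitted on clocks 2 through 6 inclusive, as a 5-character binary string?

reg_0 = 0xB40E2C
clock 1: out=0, reg = 0x5A0716
clock 2: out=0, reg = 0xAD038B
clock 3: out=1, reg = 0x5681C5
clock 4: out=1, reg = 0xAB40E2
clock 5: out=0, reg = 0xD5A071
clock 6: out=1, reg = 0xEAD038

01101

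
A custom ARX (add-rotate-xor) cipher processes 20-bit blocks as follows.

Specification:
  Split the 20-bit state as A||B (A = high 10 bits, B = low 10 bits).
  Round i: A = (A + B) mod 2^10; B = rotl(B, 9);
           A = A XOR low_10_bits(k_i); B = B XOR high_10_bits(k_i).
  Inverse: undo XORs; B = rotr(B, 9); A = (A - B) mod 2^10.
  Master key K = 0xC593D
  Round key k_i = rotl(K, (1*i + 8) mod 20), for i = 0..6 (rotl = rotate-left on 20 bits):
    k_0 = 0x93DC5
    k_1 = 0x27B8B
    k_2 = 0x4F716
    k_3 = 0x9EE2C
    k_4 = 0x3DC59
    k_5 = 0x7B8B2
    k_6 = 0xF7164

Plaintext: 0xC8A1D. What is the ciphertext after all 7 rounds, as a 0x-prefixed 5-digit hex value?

0x5F15B

s_0 = plaintext = 0xC8A1D
s_1 = Round(s_0, k_0) = 0x3E941
s_2 = Round(s_1, k_1) = 0x6C23E
s_3 = Round(s_2, k_2) = 0x3E022
s_4 = Round(s_3, k_3) = 0xCDA6A
s_5 = Round(s_4, k_4) = 0x7E5C2
s_6 = Round(s_5, k_5) = 0xC250F
s_7 = Round(s_6, k_6) = 0x5F15B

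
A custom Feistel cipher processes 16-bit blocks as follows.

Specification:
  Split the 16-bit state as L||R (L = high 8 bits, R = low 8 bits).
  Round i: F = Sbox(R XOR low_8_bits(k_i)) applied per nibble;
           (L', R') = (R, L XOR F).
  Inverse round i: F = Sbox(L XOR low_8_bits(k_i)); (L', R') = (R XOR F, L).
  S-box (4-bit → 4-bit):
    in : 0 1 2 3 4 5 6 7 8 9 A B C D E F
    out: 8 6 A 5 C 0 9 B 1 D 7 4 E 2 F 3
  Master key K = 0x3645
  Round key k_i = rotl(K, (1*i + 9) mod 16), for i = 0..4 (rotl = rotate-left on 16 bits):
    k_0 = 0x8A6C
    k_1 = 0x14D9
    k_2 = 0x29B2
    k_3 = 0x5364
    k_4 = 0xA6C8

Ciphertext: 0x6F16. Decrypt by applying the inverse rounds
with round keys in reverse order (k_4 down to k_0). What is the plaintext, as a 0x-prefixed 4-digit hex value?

0x8DAC

s_0 = ciphertext = 0x6F16
s_1 = InvRound(s_0, k_4) = 0x6D6F
s_2 = InvRound(s_1, k_3) = 0xE26D
s_3 = InvRound(s_2, k_2) = 0x65E2
s_4 = InvRound(s_3, k_1) = 0xAC65
s_5 = InvRound(s_4, k_0) = 0x8DAC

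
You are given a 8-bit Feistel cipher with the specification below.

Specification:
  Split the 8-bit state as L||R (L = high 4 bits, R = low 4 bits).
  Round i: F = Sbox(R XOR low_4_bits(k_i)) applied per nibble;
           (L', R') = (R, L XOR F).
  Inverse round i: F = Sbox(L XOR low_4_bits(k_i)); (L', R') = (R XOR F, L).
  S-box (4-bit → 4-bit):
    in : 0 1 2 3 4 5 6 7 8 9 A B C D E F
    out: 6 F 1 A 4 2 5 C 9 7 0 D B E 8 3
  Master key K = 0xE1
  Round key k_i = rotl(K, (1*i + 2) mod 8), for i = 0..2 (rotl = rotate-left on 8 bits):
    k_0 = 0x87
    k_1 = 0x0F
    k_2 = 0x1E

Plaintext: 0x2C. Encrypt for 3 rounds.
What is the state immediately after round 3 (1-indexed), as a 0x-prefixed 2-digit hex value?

s_0 = plaintext = 0x2C
s_1 = Round(s_0, k_0) = 0xCF
s_2 = Round(s_1, k_1) = 0xFA
s_3 = Round(s_2, k_2) = 0xAB

0xAB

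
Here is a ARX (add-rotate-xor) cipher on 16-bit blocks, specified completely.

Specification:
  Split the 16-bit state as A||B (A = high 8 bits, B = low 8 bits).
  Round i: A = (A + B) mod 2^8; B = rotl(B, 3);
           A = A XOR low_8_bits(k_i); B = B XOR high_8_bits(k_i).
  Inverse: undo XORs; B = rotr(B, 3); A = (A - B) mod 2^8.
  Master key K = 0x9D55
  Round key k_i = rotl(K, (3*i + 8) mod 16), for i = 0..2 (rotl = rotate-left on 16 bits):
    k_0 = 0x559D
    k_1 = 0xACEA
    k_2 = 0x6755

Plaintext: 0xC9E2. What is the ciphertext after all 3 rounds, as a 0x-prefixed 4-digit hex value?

0x0592

s_0 = plaintext = 0xC9E2
s_1 = Round(s_0, k_0) = 0x3642
s_2 = Round(s_1, k_1) = 0x92BE
s_3 = Round(s_2, k_2) = 0x0592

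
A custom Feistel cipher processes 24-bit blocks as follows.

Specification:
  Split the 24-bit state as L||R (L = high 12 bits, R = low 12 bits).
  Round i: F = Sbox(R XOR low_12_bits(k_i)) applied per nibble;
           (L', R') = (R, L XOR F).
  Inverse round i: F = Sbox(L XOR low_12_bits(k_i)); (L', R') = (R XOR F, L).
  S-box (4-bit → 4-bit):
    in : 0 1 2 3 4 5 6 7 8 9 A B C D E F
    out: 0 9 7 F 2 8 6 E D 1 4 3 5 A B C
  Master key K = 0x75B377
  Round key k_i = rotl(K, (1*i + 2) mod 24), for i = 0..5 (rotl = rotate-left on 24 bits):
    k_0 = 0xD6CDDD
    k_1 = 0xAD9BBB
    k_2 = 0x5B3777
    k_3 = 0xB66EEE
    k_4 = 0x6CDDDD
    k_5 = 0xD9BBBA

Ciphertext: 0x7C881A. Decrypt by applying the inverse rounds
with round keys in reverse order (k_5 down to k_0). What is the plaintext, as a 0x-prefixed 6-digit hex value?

s_0 = ciphertext = 0x7C881A
s_1 = InvRound(s_0, k_5) = 0xDFD7C8
s_2 = InvRound(s_1, k_4) = 0x7B8DFD
s_3 = InvRound(s_2, k_3) = 0xC7B7B8
s_4 = InvRound(s_3, k_2) = 0x4BDC7B
s_5 = InvRound(s_4, k_1) = 0x07D4BD
s_6 = InvRound(s_5, k_0) = 0xEFD07D

0xEFD07D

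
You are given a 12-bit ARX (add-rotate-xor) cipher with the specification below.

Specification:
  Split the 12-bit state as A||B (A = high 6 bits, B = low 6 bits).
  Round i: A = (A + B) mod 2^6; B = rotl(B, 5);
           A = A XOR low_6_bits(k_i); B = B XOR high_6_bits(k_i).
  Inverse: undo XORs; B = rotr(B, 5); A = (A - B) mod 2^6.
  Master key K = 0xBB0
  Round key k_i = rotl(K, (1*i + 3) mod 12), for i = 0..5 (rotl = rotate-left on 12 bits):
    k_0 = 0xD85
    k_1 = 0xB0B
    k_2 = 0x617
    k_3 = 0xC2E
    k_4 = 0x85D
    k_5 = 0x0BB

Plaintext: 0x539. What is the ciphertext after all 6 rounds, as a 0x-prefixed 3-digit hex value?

0x05B

s_0 = plaintext = 0x539
s_1 = Round(s_0, k_0) = 0x20A
s_2 = Round(s_1, k_1) = 0x669
s_3 = Round(s_2, k_2) = 0x56C
s_4 = Round(s_3, k_3) = 0xBE6
s_5 = Round(s_4, k_4) = 0x232
s_6 = Round(s_5, k_5) = 0x05B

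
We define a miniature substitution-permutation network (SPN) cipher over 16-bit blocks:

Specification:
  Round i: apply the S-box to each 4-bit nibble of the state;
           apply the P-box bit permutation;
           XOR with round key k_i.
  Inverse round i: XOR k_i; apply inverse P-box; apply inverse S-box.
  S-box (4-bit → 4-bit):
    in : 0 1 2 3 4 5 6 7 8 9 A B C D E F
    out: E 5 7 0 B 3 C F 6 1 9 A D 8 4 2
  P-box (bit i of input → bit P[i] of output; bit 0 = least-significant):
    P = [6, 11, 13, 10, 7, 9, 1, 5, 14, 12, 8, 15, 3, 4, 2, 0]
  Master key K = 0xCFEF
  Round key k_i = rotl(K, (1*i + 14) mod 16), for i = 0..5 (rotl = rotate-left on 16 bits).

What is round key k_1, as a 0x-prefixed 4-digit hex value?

K = 0xCFEF
k_0 = rotl(K, (1*0+14) mod 16) = rotl(K, 14) = 0xF3FB
k_1 = rotl(K, (1*1+14) mod 16) = rotl(K, 15) = 0xE7F7

0xE7F7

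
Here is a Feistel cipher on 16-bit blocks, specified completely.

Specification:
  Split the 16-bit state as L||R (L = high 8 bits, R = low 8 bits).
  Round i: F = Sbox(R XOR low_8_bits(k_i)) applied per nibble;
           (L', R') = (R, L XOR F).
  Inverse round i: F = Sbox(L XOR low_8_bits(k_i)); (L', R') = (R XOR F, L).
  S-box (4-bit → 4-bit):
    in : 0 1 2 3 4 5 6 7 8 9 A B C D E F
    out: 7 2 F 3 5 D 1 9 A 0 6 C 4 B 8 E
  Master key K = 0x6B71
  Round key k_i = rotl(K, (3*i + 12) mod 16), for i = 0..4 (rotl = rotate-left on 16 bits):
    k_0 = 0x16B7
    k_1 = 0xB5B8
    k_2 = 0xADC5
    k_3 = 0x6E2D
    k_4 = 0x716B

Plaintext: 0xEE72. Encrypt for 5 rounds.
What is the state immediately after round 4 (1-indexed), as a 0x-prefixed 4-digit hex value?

s_0 = plaintext = 0xEE72
s_1 = Round(s_0, k_0) = 0x72A3
s_2 = Round(s_1, k_1) = 0xA35E
s_3 = Round(s_2, k_2) = 0x5EAF
s_4 = Round(s_3, k_3) = 0xAFF1
s_5 = Round(s_4, k_4) = 0xF1A9

0xAFF1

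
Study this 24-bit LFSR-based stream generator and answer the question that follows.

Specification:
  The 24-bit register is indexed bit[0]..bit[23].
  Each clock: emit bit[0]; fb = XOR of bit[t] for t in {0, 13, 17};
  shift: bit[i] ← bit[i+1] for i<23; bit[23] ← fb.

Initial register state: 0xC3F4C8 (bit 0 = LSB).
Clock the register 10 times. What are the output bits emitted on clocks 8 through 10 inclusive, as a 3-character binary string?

reg_0 = 0xC3F4C8
clock 1: out=0, reg = 0x61FA64
clock 2: out=0, reg = 0xB0FD32
clock 3: out=0, reg = 0xD87E99
clock 4: out=1, reg = 0x6C3F4C
clock 5: out=0, reg = 0xB61FA6
clock 6: out=0, reg = 0xDB0FD3
clock 7: out=1, reg = 0x6D87E9
clock 8: out=1, reg = 0xB6C3F4
clock 9: out=0, reg = 0xDB61FA
clock 10: out=0, reg = 0x6DB0FD

100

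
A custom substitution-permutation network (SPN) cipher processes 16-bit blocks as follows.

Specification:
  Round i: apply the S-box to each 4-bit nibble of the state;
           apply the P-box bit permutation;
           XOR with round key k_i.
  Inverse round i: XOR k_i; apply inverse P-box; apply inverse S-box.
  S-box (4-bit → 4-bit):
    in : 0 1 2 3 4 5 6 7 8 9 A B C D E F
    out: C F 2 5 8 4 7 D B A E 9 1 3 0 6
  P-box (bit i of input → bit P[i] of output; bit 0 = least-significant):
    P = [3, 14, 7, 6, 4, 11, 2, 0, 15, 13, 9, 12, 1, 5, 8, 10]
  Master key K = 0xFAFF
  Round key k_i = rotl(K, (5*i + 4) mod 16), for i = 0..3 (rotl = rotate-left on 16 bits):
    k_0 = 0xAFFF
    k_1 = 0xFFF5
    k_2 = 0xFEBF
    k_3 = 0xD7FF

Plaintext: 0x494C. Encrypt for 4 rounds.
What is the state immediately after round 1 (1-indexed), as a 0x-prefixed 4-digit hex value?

s_0 = plaintext = 0x494C
s_1 = Round(s_0, k_0) = 0x9BF6
s_2 = Round(s_1, k_1) = 0x2359
s_3 = Round(s_2, k_2) = 0x3CDB
s_4 = Round(s_3, k_3) = 0x5EA5

0x9BF6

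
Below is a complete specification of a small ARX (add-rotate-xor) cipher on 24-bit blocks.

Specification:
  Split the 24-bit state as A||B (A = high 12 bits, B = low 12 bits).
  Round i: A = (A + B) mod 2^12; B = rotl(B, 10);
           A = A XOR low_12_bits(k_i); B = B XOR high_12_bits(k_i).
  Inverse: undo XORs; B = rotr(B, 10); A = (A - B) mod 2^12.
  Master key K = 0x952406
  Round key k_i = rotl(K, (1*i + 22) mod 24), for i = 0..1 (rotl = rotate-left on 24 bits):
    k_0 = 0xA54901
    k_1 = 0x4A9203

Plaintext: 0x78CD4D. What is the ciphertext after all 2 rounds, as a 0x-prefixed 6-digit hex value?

0x8DCBE8

s_0 = plaintext = 0x78CD4D
s_1 = Round(s_0, k_0) = 0xDD8D07
s_2 = Round(s_1, k_1) = 0x8DCBE8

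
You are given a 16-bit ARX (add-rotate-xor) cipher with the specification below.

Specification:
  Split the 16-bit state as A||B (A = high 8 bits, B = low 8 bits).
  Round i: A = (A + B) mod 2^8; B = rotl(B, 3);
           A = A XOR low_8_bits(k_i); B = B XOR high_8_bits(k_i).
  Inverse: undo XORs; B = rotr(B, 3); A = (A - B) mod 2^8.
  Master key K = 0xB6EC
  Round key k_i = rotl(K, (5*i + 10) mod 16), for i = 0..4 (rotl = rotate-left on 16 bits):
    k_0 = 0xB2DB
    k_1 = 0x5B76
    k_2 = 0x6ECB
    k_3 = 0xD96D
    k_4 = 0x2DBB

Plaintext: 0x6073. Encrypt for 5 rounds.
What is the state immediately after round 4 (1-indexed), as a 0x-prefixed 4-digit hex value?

s_0 = plaintext = 0x6073
s_1 = Round(s_0, k_0) = 0x0829
s_2 = Round(s_1, k_1) = 0x4712
s_3 = Round(s_2, k_2) = 0x92FE
s_4 = Round(s_3, k_3) = 0xFD2E
s_5 = Round(s_4, k_4) = 0x905C

0xFD2E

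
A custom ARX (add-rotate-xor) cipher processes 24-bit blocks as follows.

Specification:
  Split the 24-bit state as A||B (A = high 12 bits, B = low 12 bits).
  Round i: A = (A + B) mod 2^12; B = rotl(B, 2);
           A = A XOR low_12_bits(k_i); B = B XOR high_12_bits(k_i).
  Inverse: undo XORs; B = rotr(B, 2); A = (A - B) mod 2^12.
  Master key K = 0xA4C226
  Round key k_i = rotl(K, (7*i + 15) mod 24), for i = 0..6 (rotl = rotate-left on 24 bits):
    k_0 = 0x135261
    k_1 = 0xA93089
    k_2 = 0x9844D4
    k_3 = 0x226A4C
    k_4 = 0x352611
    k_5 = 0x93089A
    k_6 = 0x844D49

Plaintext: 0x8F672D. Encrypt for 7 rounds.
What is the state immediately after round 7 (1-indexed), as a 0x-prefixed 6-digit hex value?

0xEAA791

s_0 = plaintext = 0x8F672D
s_1 = Round(s_0, k_0) = 0x242D80
s_2 = Round(s_1, k_1) = 0xF4BC90
s_3 = Round(s_2, k_2) = 0xF0FBC7
s_4 = Round(s_3, k_3) = 0x09AD38
s_5 = Round(s_4, k_4) = 0xBC37B1
s_6 = Round(s_5, k_5) = 0xBEE7F5
s_7 = Round(s_6, k_6) = 0xEAA791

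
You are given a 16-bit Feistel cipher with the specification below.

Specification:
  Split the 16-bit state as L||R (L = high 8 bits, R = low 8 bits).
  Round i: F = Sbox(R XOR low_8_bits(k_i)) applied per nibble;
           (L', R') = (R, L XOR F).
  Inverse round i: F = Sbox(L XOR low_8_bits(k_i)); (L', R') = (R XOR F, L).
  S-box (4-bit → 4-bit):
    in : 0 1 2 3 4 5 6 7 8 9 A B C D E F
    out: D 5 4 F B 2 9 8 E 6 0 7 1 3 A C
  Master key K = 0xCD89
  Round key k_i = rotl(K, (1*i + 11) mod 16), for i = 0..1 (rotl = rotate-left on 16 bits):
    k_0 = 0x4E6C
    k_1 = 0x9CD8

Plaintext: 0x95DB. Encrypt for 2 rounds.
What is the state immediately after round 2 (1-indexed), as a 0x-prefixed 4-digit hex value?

0xED29

s_0 = plaintext = 0x95DB
s_1 = Round(s_0, k_0) = 0xDBED
s_2 = Round(s_1, k_1) = 0xED29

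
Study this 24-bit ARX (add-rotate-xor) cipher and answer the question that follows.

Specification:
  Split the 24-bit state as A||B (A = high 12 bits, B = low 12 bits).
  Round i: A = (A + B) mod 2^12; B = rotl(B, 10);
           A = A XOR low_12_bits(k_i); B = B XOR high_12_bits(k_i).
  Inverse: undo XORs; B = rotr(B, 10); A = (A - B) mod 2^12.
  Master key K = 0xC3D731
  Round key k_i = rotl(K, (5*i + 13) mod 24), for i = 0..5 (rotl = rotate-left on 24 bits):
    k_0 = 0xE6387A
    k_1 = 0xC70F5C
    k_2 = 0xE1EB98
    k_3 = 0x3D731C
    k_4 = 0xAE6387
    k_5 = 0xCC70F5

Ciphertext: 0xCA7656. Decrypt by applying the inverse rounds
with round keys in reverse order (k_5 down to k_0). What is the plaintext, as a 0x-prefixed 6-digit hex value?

0x2F9E2E

s_0 = ciphertext = 0xCA7656
s_1 = InvRound(s_0, k_5) = 0x20CA46
s_2 = InvRound(s_1, k_4) = 0xF0B280
s_3 = InvRound(s_2, k_3) = 0x6BB55C
s_4 = InvRound(s_3, k_2) = 0x019D0A
s_5 = InvRound(s_4, k_1) = 0x95D5E8
s_6 = InvRound(s_5, k_0) = 0x2F9E2E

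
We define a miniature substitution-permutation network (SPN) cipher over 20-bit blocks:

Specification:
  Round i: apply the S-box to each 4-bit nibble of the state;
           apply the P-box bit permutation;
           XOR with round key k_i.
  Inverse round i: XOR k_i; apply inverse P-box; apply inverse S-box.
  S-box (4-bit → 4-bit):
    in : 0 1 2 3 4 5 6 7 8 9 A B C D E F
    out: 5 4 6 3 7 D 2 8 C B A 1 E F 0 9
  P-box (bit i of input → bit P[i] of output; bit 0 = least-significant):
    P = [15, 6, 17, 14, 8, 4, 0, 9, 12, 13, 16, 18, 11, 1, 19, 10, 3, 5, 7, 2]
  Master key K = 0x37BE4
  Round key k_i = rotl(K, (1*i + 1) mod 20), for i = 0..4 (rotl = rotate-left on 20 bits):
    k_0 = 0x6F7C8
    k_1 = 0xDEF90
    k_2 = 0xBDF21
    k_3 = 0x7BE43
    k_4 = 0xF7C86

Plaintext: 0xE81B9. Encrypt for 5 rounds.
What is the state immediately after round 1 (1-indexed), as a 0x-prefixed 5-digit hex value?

s_0 = plaintext = 0xE81B9
s_1 = Round(s_0, k_0) = 0xF3288
s_2 = Round(s_1, k_1) = 0xE859F
s_3 = Round(s_2, k_2) = 0x60831
s_4 = Round(s_3, k_3) = 0x8B773
s_5 = Round(s_4, k_4) = 0xBF642

0xF3288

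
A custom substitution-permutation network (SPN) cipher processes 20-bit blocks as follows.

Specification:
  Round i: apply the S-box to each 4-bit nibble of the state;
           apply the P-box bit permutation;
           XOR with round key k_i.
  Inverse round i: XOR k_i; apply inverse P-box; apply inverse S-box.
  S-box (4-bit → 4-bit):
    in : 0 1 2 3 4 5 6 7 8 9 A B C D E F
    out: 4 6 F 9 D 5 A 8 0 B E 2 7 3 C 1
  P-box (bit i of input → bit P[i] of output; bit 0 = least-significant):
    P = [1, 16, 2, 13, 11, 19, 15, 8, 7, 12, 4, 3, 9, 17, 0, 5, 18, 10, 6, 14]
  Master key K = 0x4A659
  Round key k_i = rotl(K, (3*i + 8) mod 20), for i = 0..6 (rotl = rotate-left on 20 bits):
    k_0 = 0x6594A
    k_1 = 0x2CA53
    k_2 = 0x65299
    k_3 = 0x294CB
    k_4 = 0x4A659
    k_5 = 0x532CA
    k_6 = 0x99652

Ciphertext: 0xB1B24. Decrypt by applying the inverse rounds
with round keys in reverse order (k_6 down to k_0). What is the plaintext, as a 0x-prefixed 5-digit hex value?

s_0 = ciphertext = 0xB1B24
s_1 = InvRound(s_0, k_6) = 0x16045
s_2 = InvRound(s_1, k_5) = 0x35985
s_3 = InvRound(s_2, k_4) = 0x2D24A
s_4 = InvRound(s_3, k_3) = 0x65F88
s_5 = InvRound(s_4, k_2) = 0xB0038
s_6 = InvRound(s_5, k_1) = 0xE47CD
s_7 = InvRound(s_6, k_0) = 0xB5DD5

0xB5DD5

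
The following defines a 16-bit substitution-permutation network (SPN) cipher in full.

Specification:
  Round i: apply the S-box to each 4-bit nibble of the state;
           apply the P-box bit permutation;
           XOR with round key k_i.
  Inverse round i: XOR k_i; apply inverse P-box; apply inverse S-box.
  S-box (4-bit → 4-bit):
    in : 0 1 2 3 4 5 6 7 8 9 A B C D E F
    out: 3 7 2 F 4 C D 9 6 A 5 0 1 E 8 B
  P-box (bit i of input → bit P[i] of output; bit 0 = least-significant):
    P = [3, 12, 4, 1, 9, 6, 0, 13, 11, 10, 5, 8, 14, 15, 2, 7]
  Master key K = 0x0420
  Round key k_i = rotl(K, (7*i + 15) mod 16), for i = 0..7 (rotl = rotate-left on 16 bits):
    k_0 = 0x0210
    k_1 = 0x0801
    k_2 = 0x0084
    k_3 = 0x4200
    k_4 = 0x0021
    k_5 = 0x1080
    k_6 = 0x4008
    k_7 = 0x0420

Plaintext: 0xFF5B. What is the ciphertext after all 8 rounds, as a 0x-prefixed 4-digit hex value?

s_0 = plaintext = 0xFF5B
s_1 = Round(s_0, k_0) = 0xEF91
s_2 = Round(s_1, k_1) = 0x35D9
s_3 = Round(s_2, k_2) = 0xF163
s_4 = Round(s_3, k_3) = 0xBCBB
s_5 = Round(s_4, k_4) = 0x0821
s_6 = Round(s_5, k_5) = 0xC4F8
s_7 = Round(s_6, k_6) = 0x3278
s_8 = Round(s_7, k_7) = 0xF2B4

0xF2B4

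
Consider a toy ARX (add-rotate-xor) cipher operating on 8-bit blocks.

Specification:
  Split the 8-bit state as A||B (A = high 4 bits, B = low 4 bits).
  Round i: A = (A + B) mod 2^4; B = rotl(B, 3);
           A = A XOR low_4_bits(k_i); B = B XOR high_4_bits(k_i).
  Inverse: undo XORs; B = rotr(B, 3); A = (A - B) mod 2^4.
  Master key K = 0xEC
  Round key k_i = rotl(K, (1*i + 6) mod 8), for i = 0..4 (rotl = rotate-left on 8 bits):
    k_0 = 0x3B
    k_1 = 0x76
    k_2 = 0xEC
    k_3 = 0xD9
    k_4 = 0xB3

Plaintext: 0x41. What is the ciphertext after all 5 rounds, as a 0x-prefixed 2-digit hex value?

0xAB

s_0 = plaintext = 0x41
s_1 = Round(s_0, k_0) = 0xEB
s_2 = Round(s_1, k_1) = 0xFA
s_3 = Round(s_2, k_2) = 0x5B
s_4 = Round(s_3, k_3) = 0x90
s_5 = Round(s_4, k_4) = 0xAB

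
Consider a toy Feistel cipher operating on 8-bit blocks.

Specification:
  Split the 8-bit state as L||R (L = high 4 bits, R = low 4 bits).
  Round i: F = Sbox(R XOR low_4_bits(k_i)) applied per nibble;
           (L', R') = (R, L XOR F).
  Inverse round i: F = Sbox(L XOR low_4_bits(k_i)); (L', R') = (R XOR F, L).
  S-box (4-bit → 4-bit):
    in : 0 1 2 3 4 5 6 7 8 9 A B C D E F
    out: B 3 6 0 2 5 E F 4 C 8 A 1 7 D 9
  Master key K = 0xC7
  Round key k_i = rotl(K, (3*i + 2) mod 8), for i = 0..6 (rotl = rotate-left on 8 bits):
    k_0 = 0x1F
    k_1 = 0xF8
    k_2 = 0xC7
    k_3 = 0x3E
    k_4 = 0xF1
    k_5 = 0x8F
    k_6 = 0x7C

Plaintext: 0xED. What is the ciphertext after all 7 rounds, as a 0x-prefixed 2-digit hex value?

0x51

s_0 = plaintext = 0xED
s_1 = Round(s_0, k_0) = 0xD8
s_2 = Round(s_1, k_1) = 0x86
s_3 = Round(s_2, k_2) = 0x6B
s_4 = Round(s_3, k_3) = 0xB3
s_5 = Round(s_4, k_4) = 0x3D
s_6 = Round(s_5, k_5) = 0xD5
s_7 = Round(s_6, k_6) = 0x51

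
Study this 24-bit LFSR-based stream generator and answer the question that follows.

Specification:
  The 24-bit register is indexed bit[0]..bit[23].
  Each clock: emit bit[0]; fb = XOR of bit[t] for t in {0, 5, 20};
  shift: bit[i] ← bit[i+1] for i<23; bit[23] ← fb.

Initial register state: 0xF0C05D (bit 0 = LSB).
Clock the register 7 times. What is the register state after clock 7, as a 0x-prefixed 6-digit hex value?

0xA1E180

reg_0 = 0xF0C05D
clock 1: out=1, reg = 0x78602E
clock 2: out=0, reg = 0x3C3017
clock 3: out=1, reg = 0x1E180B
clock 4: out=1, reg = 0x0F0C05
clock 5: out=1, reg = 0x878602
clock 6: out=0, reg = 0x43C301
clock 7: out=1, reg = 0xA1E180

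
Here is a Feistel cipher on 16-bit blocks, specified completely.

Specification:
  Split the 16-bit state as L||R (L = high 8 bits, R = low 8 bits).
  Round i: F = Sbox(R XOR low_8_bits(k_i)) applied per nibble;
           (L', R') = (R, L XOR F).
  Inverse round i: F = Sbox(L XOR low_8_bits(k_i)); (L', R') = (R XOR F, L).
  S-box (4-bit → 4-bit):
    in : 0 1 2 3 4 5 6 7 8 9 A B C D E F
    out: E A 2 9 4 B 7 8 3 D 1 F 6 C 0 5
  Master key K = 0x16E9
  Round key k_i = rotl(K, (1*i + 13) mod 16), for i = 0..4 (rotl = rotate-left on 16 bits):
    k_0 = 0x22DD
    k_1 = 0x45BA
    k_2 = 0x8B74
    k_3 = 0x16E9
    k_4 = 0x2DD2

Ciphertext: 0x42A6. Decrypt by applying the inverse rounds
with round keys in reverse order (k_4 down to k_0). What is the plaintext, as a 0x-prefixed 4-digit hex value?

0x54FC

s_0 = ciphertext = 0x42A6
s_1 = InvRound(s_0, k_4) = 0x7842
s_2 = InvRound(s_1, k_3) = 0x9878
s_3 = InvRound(s_2, k_2) = 0x7E98
s_4 = InvRound(s_3, k_1) = 0xFC7E
s_5 = InvRound(s_4, k_0) = 0x54FC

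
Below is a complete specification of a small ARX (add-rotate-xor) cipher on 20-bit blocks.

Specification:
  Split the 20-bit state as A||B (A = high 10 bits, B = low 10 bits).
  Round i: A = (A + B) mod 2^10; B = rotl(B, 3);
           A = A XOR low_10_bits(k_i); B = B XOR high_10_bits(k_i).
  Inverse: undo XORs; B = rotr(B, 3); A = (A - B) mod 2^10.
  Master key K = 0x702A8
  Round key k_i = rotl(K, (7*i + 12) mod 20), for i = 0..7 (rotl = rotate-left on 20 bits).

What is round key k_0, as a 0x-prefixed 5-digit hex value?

K = 0x702A8
k_0 = rotl(K, (7*0+12) mod 20) = rotl(K, 12) = 0xA8702

0xA8702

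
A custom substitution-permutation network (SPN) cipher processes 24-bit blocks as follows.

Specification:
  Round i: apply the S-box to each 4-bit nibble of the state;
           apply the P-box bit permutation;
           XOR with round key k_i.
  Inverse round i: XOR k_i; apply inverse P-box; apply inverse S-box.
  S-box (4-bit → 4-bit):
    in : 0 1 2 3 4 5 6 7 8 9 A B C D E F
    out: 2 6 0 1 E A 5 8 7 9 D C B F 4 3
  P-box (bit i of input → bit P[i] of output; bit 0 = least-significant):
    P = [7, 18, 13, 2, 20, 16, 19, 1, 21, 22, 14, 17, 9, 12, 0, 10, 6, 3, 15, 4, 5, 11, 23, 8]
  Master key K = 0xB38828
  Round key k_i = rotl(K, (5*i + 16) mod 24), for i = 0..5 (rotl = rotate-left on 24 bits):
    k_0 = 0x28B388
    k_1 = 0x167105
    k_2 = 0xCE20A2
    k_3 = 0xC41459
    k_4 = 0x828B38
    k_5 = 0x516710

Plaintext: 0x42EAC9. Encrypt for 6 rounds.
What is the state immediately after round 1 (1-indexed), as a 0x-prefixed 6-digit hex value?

0x9BFA0F

s_0 = plaintext = 0x42EAC9
s_1 = Round(s_0, k_0) = 0x9BFA0F
s_2 = Round(s_1, k_1) = 0x31A2B5
s_3 = Round(s_2, k_2) = 0xC2A68D
s_4 = Round(s_3, k_3) = 0xF97BFC
s_5 = Round(s_4, k_4) = 0x95C7CC
s_6 = Round(s_5, k_5) = 0x4670AE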